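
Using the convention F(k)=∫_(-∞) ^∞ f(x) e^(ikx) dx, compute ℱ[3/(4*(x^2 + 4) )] 3*pi*exp(-2*Abs(k) ) /8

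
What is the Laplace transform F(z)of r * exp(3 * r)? (z - 3)^(-2)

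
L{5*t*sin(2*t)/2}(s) 10*s/(s^2+4)^2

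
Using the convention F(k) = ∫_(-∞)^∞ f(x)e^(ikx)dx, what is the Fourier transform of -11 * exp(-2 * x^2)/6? -11 * sqrt(2) * sqrt(pi) * exp(-k^2/8)/12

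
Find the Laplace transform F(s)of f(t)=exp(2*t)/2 1/(2*(s - 2))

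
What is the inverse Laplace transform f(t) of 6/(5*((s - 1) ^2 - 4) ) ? 3*exp(t)*sinh(2*t) /5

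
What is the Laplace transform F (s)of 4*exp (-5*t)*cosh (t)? 4*(s + 5)/ ( (s + 5)^2-1)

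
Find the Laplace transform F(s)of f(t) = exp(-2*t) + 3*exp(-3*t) 3/(s + 3) + 1/(s + 2)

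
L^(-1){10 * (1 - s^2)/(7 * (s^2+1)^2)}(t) -10 * t * cos(t)/7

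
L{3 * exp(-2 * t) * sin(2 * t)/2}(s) 3/((s+2)^2+4)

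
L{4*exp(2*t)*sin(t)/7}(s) 4/(7*((s - 2)^2 + 1))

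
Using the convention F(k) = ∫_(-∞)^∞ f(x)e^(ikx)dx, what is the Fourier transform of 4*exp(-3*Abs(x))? 24/(k^2 + 9)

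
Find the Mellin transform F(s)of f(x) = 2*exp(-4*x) 2^(1 - 2*s)*gamma(s)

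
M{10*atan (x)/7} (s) -5*pi*sec (pi*s/2)/ (7*s)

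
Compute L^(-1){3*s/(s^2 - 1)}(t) 3*cosh(t)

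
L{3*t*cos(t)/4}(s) 3*(s^2 - 1)/(4*(s^2 + 1)^2)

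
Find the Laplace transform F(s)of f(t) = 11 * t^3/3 22/s^4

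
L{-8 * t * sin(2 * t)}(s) -32 * s/(s^2 + 4)^2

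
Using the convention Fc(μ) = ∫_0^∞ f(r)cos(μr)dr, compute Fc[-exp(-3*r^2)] -sqrt(3)*sqrt(pi)*exp(-μ^2/12)/6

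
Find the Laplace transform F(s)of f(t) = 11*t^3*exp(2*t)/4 33/(2*(s - 2)^4)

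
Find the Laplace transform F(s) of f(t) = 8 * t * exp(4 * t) 8/(s - 4) ^2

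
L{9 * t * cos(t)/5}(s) 9 * (s^2 - 1)/(5 * (s^2 + 1)^2)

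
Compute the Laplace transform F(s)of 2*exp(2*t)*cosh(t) 2*(s - 2)/((s - 2)^2 - 1)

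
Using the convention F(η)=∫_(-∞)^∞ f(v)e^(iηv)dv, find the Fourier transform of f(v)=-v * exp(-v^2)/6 -I * sqrt(pi) * η * exp(-η^2/4)/12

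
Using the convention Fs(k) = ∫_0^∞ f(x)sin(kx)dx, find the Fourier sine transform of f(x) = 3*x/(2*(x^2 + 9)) 3*pi*exp(-3*k)/4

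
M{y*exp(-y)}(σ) gamma(σ + 1)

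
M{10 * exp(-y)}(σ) 10 * gamma(σ)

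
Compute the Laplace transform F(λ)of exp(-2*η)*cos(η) (λ+2)/((λ+2)^2+1)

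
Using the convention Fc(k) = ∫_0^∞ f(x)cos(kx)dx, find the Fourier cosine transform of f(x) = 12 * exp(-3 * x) 36/(k^2 + 9)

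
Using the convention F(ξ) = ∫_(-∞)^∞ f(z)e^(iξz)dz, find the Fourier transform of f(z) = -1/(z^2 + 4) -pi*exp(-2*Abs(ξ))/2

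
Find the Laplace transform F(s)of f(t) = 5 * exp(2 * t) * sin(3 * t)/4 15/(4 * ((s - 2)^2 + 9))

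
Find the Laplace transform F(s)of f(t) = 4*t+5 4/s^2+5/s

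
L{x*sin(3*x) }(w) 6*w/(w^2+9) ^2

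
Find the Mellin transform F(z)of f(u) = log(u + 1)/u -pi * csc(pi * z)/(z - 1)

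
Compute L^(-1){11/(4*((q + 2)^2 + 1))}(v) 11*exp(-2*v)*sin(v)/4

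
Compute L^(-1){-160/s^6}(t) -4*t^5/3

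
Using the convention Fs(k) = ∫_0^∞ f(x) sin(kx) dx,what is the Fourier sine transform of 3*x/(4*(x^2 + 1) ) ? 3*pi*exp(-k) /8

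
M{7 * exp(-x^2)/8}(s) 7 * gamma(s/2)/16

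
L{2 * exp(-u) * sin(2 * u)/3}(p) 4/(3 * ((p + 1)^2 + 4))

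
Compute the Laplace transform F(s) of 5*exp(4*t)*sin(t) 5/((s - 4) ^2 + 1) 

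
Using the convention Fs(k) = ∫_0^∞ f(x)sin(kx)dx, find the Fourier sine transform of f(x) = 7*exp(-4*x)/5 7*k/(5*(k^2 + 16))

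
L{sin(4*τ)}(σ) 4/(σ^2 + 16)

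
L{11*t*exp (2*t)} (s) 11/ (s - 2)^2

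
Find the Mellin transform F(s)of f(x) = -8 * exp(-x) -8 * gamma(s)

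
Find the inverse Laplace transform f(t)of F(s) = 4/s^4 2 * t^3/3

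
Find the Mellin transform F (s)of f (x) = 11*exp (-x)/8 11*gamma (s)/8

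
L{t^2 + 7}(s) 7/s + 2/s^3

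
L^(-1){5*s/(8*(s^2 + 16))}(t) 5*cos(4*t)/8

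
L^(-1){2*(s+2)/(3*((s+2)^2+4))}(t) 2*exp(-2*t)*cos(2*t)/3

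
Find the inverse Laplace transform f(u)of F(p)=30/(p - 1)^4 5*u^3*exp(u)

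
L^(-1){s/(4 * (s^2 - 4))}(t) cosh(2 * t)/4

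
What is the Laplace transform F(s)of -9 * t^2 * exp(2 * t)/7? -18/(7 * (s - 2)^3)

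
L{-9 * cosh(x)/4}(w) -9 * w/(4 * w^2 - 4)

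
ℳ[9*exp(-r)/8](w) 9*gamma(w)/8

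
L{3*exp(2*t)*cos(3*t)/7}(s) 3*(s - 2)/(7*((s - 2)^2 + 9))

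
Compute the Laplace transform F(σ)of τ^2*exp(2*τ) 2/(σ - 2)^3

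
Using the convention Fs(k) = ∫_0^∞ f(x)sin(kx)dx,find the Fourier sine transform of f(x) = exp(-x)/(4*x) atan(k)/4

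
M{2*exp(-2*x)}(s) 2^(1 - s)*gamma(s)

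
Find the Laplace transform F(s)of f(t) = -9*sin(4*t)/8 -9/(2*s^2 + 32)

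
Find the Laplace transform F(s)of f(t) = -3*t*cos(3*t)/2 3*(9 - s^2)/(2*(s^2 + 9)^2)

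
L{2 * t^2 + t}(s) 4/s^3 + s^(-2)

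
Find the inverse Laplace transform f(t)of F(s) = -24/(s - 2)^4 -4 * t^3 * exp(2 * t)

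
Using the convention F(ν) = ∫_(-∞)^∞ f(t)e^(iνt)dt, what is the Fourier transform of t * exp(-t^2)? I * sqrt(pi) * ν * exp(-ν^2/4)/2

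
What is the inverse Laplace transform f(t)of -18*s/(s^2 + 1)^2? -9*t*sin(t)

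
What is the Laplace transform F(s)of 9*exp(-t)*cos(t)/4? 9*(s + 1)/(4*((s + 1)^2 + 1))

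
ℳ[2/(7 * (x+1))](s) 2 * pi * csc(pi * s)/7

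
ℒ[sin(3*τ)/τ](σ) atan(3/σ)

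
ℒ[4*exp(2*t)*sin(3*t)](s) 12/((s - 2)^2+9)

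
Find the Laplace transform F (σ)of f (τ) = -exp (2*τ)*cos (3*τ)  (2 - σ)/ ( (σ - 2)^2 + 9)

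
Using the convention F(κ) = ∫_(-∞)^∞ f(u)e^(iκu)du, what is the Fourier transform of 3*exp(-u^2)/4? 3*sqrt(pi)*exp(-κ^2/4)/4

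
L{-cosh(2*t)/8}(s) -s/(8*s^2 - 32)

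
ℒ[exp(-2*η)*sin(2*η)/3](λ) 2/(3*((λ + 2)^2 + 4))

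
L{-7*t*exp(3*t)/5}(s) -7/(5*(s - 3)^2)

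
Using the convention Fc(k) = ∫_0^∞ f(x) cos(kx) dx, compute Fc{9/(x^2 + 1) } 9*pi*exp(-k) /2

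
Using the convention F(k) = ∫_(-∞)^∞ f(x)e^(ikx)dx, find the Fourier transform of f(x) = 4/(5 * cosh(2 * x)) 2 * pi/(5 * cosh(pi * k/4))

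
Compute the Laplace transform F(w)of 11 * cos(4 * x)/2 11 * w/(2 * (w^2 + 16))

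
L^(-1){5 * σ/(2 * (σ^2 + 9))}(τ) 5 * cos(3 * τ)/2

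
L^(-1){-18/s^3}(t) -9 * t^2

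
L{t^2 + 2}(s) 2/s^3 + 2/s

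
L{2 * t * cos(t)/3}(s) 2 * (s^2 - 1)/(3 * (s^2 + 1)^2)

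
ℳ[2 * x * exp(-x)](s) 2 * gamma(s + 1)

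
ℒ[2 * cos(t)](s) 2 * s/(s^2 + 1)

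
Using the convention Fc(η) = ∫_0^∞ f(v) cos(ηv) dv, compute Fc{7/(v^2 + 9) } 7*pi*exp(-3*η) /6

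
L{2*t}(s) 2/s^2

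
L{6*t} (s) 6/s^2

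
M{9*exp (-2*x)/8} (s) 9*gamma (s)/ (8*2^s)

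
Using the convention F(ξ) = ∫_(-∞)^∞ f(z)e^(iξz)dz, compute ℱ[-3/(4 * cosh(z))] -3 * pi/(4 * cosh(pi * ξ/2))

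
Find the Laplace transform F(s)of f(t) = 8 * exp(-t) 8/(s + 1)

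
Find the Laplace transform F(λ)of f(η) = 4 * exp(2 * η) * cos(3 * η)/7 4 * (λ - 2)/(7 * ((λ - 2)^2 + 9))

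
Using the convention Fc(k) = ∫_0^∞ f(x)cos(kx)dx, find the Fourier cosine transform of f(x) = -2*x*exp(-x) 2*(k^2 - 1)/(k^2 + 1)^2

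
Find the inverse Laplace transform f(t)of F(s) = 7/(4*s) 7/4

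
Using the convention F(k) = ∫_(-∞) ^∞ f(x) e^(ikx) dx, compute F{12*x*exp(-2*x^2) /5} 3*sqrt(2)*I*sqrt(pi)*k*exp(-k^2/8) /10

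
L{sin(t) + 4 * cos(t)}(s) 1/(s^2 + 1) + 4 * s/(s^2 + 1)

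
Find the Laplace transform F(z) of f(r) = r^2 2/z^3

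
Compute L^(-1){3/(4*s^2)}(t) 3*t/4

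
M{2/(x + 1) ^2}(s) -2 * pi * (s - 1) /sin(pi * s) 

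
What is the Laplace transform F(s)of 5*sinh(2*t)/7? 10/(7*(s^2 - 4))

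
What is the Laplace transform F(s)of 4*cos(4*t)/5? 4*s/(5*(s^2 + 16))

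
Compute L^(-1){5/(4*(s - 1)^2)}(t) 5*t*exp(t)/4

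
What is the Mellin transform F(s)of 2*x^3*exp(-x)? 2*gamma(s + 3)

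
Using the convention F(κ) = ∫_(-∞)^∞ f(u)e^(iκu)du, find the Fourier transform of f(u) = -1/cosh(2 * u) -pi/(2 * cosh(pi * κ/4))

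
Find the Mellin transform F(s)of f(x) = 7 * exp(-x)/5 7 * gamma(s)/5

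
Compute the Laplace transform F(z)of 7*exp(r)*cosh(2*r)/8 7*(z - 1)/(8*((z - 1)^2 - 4))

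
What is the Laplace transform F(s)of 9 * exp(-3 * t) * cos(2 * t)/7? 9 * (s + 3)/(7 * ((s + 3)^2 + 4))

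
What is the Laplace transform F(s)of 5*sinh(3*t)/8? 15/(8*(s^2 - 9))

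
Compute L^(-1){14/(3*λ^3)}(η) 7*η^2/3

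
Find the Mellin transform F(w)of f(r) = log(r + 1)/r -pi * csc(pi * w)/(w - 1)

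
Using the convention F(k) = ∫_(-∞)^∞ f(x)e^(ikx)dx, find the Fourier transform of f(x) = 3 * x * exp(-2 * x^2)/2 3 * sqrt(2) * I * sqrt(pi) * k * exp(-k^2/8)/16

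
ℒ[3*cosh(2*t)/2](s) 3*s/(2*(s^2 - 4))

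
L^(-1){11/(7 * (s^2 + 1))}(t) 11 * sin(t)/7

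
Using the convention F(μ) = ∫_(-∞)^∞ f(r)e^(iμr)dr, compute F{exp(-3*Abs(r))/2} 3/(μ^2 + 9)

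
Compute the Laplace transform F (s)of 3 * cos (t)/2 3 * s/ (2 * (s^2+1))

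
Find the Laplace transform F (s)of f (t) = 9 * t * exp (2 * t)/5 9/ (5 * (s - 2)^2)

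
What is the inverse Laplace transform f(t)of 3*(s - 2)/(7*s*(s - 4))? 3*exp(2*t)*cosh(2*t)/7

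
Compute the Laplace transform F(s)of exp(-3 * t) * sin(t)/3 1/(3 * ((s + 3)^2 + 1))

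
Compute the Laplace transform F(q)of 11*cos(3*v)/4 11*q/(4*(q^2 + 9))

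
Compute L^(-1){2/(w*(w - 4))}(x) exp(2*x)*sinh(2*x)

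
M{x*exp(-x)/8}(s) gamma(s+1)/8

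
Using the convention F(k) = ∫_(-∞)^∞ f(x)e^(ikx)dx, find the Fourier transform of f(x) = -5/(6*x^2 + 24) -5*pi*exp(-2*Abs(k))/12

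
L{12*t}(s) 12/s^2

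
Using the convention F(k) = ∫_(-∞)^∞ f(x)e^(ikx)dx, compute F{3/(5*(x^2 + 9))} pi*exp(-3*Abs(k))/5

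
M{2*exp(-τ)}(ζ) 2*gamma(ζ)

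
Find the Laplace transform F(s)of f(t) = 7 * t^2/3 14/(3 * s^3)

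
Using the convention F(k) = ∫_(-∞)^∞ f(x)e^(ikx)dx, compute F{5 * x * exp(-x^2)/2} 5 * I * sqrt(pi) * k * exp(-k^2/4)/4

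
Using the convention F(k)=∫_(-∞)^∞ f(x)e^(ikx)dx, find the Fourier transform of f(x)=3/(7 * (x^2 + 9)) pi * exp(-3 * Abs(k))/7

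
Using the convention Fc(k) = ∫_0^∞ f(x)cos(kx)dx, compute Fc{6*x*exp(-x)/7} 6*(1 - k^2)/(7*(k^2 + 1)^2)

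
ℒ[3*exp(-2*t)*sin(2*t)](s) 6/((s + 2)^2 + 4)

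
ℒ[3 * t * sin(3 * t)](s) 18 * s/(s^2 + 9)^2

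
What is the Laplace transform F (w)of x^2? 2/w^3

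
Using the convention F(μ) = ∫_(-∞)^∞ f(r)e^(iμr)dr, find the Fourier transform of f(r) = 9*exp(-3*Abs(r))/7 54/(7*(μ^2 + 9))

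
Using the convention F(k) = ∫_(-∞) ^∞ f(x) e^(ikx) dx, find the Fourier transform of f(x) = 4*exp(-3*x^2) 4*sqrt(3)*sqrt(pi)*exp(-k^2/12) /3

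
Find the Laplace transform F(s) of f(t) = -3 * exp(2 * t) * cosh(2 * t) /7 3 * (2 - s) /(7 * s * (s - 4) ) 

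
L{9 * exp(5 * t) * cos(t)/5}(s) 9 * (s - 5)/(5 * ((s - 5)^2 + 1))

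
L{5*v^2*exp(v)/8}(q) 5/(4*(q - 1)^3)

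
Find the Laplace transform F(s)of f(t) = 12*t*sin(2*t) 48*s/(s^2 + 4)^2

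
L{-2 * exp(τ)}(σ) -2/(σ - 1)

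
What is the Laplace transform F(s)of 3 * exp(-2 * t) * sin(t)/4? 3/(4 * ((s + 2)^2 + 1))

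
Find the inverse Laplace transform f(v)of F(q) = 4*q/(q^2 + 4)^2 v*sin(2*v)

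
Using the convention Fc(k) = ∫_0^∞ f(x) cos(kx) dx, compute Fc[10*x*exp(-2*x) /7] 10*(4 - k^2) /(7*(k^2+4) ^2) 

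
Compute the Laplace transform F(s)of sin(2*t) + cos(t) 2/(s^2 + 4) + s/(s^2 + 1)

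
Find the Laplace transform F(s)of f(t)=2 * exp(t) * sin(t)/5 2/(5 * ((s - 1)^2 + 1))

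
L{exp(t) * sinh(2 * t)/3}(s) 2/(3 * ((s - 1)^2 - 4))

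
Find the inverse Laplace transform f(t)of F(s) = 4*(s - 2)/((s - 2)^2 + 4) 4*exp(2*t)*cos(2*t)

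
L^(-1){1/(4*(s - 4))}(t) exp(4*t)/4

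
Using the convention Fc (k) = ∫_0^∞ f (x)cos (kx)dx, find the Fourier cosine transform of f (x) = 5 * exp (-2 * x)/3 10/ (3 * (k^2+4))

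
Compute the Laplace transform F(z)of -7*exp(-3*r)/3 -7/(3*z + 9)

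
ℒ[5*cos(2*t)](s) 5*s/(s^2 + 4)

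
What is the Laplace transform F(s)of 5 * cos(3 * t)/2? 5 * s/(2 * (s^2 + 9))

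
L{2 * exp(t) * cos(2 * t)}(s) 2 * (s - 1)/((s - 1)^2 + 4)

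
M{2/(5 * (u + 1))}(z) 2 * pi * csc(pi * z)/5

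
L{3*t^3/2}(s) 9/s^4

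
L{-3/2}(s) -3/(2 * s)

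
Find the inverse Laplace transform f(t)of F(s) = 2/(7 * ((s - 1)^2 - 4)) exp(t) * sinh(2 * t)/7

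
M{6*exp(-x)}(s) 6*gamma(s)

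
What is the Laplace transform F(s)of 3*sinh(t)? 3/(s^2 - 1)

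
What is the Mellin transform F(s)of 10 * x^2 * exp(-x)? 10 * gamma(s + 2)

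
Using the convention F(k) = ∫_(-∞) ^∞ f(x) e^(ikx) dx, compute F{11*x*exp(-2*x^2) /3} 11*sqrt(2)*I*sqrt(pi)*k*exp(-k^2/8) /24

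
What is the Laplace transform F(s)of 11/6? 11/(6*s)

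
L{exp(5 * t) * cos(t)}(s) (s - 5)/((s - 5)^2 + 1)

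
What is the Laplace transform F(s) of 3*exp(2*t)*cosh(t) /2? 3*(s - 2) /(2*((s - 2) ^2 - 1) ) 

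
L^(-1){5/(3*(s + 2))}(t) 5*exp(-2*t)/3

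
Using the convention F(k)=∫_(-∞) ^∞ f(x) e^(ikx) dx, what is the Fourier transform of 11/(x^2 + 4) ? 11*pi*exp(-2*Abs(k) ) /2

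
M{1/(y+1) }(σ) pi * csc(pi * σ) 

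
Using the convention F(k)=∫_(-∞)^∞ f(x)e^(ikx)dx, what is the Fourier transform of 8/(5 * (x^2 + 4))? 4 * pi * exp(-2 * Abs(k))/5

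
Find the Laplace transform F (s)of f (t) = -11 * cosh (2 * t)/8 -11 * s/ (8 * s^2 - 32)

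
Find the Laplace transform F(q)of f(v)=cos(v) q/(q^2 + 1)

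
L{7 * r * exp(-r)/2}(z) 7/(2 * (z + 1)^2)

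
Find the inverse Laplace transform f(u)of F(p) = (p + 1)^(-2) u*exp(-u)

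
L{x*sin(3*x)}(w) 6*w/(w^2 + 9)^2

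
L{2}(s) 2/s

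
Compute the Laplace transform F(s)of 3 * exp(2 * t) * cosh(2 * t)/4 3 * (s - 2)/(4 * s * (s - 4))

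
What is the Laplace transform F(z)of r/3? 1/(3*z^2)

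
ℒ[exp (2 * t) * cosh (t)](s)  (s - 2)/ ( (s - 2)^2 - 1)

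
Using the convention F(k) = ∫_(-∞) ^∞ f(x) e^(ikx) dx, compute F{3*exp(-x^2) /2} 3*sqrt(pi)*exp(-k^2/4) /2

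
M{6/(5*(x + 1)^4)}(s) gamma(s)*gamma(4 - s)/5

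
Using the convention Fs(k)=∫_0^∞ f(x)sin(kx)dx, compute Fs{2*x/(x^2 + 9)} pi*exp(-3*k)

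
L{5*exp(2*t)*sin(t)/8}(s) 5/(8*((s - 2)^2 + 1))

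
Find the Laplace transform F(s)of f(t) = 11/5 11/(5 * s)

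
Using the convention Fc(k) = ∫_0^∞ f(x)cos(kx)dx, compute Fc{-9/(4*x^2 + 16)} -9*pi*exp(-2*k)/16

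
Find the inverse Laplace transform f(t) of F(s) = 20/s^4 10*t^3/3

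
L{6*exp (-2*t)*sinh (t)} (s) 6/ ( (s + 2)^2 - 1)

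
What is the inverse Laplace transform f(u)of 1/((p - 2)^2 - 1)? exp(2*u)*sinh(u)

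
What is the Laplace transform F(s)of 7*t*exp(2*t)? 7/(s - 2)^2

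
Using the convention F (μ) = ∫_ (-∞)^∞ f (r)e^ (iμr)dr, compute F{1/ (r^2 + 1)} pi * exp (-Abs (μ))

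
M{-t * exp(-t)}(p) -gamma(p+1)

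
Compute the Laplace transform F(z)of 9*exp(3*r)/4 9/(4*(z - 3))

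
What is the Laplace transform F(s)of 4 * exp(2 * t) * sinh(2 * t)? 8/(s * (s - 4))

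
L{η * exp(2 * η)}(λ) (λ - 2)^(-2)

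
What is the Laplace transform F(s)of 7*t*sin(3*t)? 42*s/(s^2+9)^2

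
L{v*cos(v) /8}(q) (q^2 - 1) /(8*(q^2 + 1) ^2) 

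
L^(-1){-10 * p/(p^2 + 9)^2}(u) -5 * u * sin(3 * u)/3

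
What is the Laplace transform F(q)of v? q^(-2)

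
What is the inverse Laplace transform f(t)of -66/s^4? -11 * t^3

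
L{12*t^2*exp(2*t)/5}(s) 24/(5*(s - 2)^3)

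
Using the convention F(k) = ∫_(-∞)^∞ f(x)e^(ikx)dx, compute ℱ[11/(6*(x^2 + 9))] 11*pi*exp(-3*Abs(k))/18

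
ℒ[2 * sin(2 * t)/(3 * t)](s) 2 * atan(2/s)/3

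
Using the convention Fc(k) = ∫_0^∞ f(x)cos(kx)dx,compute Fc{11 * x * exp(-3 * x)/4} 11 * (9 - k^2)/(4 * (k^2 + 9)^2)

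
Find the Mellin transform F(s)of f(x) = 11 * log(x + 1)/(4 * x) -11 * pi * csc(pi * s)/(4 * s - 4)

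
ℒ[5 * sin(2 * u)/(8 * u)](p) 5 * atan(2/p)/8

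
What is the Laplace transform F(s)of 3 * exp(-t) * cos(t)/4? 3 * (s + 1)/(4 * ((s + 1)^2 + 1))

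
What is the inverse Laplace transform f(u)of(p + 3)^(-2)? u*exp(-3*u)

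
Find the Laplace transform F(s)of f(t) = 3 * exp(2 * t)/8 3/(8 * (s - 2))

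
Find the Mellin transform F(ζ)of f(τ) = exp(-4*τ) gamma(ζ)/4^ζ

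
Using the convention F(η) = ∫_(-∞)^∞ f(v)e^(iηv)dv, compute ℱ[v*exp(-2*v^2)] sqrt(2)*I*sqrt(pi)*η*exp(-η^2/8)/8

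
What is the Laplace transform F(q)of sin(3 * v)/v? atan(3/q)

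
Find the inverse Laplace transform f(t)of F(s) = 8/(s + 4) 8 * exp(-4 * t)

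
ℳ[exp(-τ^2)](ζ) gamma(ζ/2)/2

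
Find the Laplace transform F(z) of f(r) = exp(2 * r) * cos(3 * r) (z - 2) /((z - 2) ^2 + 9) 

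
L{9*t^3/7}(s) 54/(7*s^4) 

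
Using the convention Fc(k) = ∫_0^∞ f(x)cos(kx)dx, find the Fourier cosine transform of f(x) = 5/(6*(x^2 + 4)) 5*pi*exp(-2*k)/24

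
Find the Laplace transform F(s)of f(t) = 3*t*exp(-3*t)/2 3/(2*(s + 3)^2)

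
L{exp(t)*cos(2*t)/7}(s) (s - 1)/(7*((s - 1)^2+4))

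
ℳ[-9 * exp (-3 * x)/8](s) -3^ (2 - s) * gamma (s)/8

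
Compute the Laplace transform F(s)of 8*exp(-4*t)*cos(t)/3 8*(s + 4)/(3*((s + 4)^2 + 1))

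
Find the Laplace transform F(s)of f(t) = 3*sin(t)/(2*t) 3*atan(1/s)/2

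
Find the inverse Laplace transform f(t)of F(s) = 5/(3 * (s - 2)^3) 5 * t^2 * exp(2 * t)/6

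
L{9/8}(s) 9/(8 * s)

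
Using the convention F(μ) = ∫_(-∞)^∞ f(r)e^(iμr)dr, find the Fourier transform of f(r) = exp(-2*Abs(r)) 4/(μ^2 + 4)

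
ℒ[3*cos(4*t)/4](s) 3*s/(4*(s^2 + 16))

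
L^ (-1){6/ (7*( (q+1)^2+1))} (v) 6*exp (-v)*sin (v)/7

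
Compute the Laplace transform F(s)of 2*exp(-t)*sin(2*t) 4/((s + 1)^2 + 4)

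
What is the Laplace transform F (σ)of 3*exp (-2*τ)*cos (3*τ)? 3*(σ + 2)/ ( (σ + 2)^2 + 9)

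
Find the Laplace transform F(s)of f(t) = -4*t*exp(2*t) -4/(s - 2)^2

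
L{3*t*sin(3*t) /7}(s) 18*s/(7*(s^2 + 9) ^2) 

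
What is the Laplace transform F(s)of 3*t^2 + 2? 2/s + 6/s^3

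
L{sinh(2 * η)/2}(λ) 1/(λ^2 - 4)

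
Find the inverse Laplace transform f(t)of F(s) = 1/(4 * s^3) t^2/8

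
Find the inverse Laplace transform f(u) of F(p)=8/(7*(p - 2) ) 8*exp(2*u) /7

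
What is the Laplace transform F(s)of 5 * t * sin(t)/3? 10 * s/(3 * (s^2+1)^2)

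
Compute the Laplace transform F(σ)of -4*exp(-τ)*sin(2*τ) -8/((σ + 1)^2 + 4)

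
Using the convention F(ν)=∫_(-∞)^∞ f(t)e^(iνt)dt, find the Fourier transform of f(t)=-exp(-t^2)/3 -sqrt(pi) * exp(-ν^2/4)/3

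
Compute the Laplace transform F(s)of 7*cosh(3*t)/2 7*s/(2*(s^2 - 9))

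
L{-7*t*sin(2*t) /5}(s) -28*s/(5*(s^2 + 4) ^2) 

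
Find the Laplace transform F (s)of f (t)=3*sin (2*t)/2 3/ (s^2 + 4)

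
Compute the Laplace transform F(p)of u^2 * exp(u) 2/(p - 1)^3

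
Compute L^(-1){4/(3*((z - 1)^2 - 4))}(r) 2*exp(r)*sinh(2*r)/3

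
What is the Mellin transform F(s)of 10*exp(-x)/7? 10*gamma(s)/7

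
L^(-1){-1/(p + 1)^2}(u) -u*exp(-u)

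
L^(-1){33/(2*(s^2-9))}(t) 11*sinh(3*t)/2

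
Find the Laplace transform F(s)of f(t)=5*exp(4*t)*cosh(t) 5*(s - 4)/((s - 4)^2 - 1)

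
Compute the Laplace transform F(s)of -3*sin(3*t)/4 -9/(4*s^2 + 36)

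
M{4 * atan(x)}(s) -2 * pi * sec(pi * s/2)/s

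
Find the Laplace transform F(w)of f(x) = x w^(-2)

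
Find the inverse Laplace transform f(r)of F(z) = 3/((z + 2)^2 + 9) exp(-2*r)*sin(3*r)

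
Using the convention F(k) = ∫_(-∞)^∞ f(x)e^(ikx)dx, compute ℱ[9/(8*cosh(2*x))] 9*pi/(16*cosh(pi*k/4))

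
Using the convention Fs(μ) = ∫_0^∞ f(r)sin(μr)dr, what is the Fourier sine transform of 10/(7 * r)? 5 * pi/7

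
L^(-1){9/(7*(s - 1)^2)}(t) 9*t*exp(t)/7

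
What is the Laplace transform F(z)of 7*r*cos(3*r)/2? 7*(z^2-9)/(2*(z^2 + 9)^2)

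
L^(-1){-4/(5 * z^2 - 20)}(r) -2 * sinh(2 * r)/5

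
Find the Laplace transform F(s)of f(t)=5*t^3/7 30/(7*s^4)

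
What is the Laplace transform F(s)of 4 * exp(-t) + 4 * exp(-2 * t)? 4/(s + 2) + 4/(s + 1)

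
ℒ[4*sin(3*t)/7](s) 12/(7*(s^2 + 9))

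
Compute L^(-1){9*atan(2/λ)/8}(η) 9*sin(2*η)/(8*η)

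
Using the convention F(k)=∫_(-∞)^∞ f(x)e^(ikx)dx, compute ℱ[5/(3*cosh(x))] 5*pi/(3*cosh(pi*k/2))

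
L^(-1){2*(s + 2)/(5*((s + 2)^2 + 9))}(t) 2*exp(-2*t)*cos(3*t)/5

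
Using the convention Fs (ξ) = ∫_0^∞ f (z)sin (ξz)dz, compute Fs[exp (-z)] ξ/ (ξ^2 + 1)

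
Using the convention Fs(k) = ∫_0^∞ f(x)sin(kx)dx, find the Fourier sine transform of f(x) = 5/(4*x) 5*pi/8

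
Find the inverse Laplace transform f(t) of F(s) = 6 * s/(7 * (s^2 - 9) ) 6 * cosh(3 * t) /7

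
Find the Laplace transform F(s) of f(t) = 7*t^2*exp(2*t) 14/(s - 2) ^3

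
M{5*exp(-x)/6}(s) 5*gamma(s)/6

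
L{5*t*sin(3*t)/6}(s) 5*s/(s^2 + 9)^2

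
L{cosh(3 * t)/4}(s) s/(4 * (s^2 - 9))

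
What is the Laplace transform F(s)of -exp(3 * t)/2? -1/(2 * s - 6)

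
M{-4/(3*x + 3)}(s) -4*pi*csc(pi*s)/3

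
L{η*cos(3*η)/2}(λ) (λ^2 - 9)/(2*(λ^2 + 9)^2)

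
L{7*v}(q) 7/q^2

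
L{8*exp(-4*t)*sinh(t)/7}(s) 8/(7*((s+4)^2 - 1))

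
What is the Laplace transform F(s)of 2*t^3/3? 4/s^4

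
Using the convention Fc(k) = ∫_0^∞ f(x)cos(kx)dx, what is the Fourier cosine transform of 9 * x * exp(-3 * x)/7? 9 * (9 - k^2)/(7 * (k^2 + 9)^2)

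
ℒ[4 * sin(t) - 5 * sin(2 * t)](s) 4/(s^2 + 1) - 10/(s^2 + 4)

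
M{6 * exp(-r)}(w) 6 * gamma(w)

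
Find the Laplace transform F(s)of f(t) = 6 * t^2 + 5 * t 12/s^3 + 5/s^2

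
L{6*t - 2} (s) 6/s^2 - 2/s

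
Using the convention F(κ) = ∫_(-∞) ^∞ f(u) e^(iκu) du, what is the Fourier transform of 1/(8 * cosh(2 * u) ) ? pi/(16 * cosh(pi * κ/4) ) 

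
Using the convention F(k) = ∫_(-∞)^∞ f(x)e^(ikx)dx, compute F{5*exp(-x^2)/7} 5*sqrt(pi)*exp(-k^2/4)/7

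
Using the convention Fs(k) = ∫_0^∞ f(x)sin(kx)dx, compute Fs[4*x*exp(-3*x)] 24*k/(k^2 + 9)^2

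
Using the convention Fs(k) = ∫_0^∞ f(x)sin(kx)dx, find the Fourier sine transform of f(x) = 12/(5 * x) 6 * pi/5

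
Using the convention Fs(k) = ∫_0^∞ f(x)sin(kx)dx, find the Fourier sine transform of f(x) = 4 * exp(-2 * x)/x 4 * atan(k/2)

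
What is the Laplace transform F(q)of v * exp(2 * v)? (q - 2)^(-2)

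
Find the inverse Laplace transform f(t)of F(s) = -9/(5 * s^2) -9 * t/5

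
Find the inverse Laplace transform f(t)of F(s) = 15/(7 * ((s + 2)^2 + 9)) 5 * exp(-2 * t) * sin(3 * t)/7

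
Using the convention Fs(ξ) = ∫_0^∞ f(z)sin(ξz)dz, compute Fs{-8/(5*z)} -4*pi/5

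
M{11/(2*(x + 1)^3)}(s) 11*pi*(s - 2)*(s - 1)/(4*sin(pi*s))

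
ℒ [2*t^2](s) 4/s^3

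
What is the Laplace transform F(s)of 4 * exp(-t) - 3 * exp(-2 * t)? 4/(s + 1) - 3/(s + 2)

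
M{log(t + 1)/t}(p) -pi*csc(pi*p)/(p - 1)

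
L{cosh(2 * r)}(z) z/(z^2-4)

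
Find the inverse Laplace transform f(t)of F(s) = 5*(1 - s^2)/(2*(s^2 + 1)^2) -5*t*cos(t)/2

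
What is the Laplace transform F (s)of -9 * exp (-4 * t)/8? -9/ (8 * s + 32)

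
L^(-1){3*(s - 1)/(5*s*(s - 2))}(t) 3*exp(t)*cosh(t)/5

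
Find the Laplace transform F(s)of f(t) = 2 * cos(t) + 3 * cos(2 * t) 2 * s/(s^2 + 1) + 3 * s/(s^2 + 4)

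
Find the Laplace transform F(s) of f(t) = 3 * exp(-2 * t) 3/(s + 2) 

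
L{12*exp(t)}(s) 12/(s - 1)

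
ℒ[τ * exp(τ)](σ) (σ - 1)^(-2)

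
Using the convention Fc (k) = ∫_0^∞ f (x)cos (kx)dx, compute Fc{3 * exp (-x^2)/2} 3 * sqrt (pi) * exp (-k^2/4)/4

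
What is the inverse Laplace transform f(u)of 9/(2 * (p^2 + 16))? 9 * sin(4 * u)/8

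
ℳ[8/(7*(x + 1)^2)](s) -8*pi*(s - 1)/(7*sin(pi*s))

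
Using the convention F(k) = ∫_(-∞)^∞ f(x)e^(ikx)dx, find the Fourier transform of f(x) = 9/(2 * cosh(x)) 9 * pi/(2 * cosh(pi * k/2))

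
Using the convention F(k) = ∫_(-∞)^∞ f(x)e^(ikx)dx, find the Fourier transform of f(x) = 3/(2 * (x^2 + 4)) 3 * pi * exp(-2 * Abs(k))/4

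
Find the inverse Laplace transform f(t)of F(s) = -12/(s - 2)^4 -2*t^3*exp(2*t)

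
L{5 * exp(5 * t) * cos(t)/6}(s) 5 * (s - 5)/(6 * ((s - 5)^2 + 1))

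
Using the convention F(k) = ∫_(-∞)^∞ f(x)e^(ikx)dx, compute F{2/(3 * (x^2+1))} 2 * pi * exp(-Abs(k))/3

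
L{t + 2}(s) 2/s + s^(-2)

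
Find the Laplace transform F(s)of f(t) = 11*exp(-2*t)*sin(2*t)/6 11/(3*((s + 2)^2 + 4))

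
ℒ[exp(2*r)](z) 1/(z - 2)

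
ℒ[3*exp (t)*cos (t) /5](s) 3*(s - 1) / (5*( (s - 1) ^2 + 1) ) 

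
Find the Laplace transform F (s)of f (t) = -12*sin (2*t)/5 -24/ (5*s^2+20)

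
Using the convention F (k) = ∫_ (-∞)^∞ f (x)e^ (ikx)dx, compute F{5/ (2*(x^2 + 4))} 5*pi*exp (-2*Abs (k))/4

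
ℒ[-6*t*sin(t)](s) -12*s/(s^2 + 1)^2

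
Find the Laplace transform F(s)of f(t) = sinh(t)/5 1/(5*(s^2 - 1))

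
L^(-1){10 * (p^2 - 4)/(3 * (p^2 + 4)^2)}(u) 10 * u * cos(2 * u)/3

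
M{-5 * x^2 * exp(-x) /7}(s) -5 * gamma(s + 2) /7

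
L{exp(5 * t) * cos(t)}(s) (s - 5)/((s - 5)^2 + 1)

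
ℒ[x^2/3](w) 2/(3 * w^3)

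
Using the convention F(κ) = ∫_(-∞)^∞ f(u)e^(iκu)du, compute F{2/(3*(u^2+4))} pi*exp(-2*Abs(κ))/3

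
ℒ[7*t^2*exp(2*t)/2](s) 7/(s - 2)^3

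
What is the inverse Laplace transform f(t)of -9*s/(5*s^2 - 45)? -9*cosh(3*t)/5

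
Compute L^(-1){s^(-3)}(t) t^2/2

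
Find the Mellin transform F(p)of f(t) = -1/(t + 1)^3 -pi*(p - 2)*(p - 1)/(2*sin(pi*p))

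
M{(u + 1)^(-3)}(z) pi*(z - 2)*(z - 1)/(2*sin(pi*z))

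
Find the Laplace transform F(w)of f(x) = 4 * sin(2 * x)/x 4 * atan(2/w)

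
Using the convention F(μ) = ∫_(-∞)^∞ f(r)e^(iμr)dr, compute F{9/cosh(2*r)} 9*pi/(2*cosh(pi*μ/4))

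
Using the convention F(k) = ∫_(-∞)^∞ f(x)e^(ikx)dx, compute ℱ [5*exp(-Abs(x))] 10/(k^2 + 1)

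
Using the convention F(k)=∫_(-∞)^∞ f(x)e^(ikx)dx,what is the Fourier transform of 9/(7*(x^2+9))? 3*pi*exp(-3*Abs(k))/7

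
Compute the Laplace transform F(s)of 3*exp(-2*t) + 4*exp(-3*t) 4/(s + 3) + 3/(s + 2)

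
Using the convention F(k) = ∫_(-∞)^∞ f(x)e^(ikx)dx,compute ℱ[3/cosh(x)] 3 * pi/cosh(pi * k/2)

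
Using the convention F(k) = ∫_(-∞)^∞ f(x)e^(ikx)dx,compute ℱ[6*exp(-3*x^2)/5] 2*sqrt(3)*sqrt(pi)*exp(-k^2/12)/5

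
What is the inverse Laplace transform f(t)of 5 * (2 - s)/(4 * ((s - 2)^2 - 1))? -5 * exp(2 * t) * cosh(t)/4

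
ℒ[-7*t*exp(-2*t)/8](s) -7/(8*(s + 2)^2)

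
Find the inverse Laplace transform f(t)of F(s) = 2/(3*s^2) 2*t/3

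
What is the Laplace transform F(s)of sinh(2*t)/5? 2/(5*(s^2 - 4))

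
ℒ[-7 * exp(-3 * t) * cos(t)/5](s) 7 * (-s - 3)/(5 * ((s + 3)^2 + 1))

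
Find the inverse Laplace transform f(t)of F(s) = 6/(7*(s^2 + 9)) 2*sin(3*t)/7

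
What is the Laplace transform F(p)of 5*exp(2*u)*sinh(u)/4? 5/(4*((p - 2)^2 - 1))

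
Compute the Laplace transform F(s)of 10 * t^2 20/s^3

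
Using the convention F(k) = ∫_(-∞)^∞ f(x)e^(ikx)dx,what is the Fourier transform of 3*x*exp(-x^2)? 3*I*sqrt(pi)*k*exp(-k^2/4)/2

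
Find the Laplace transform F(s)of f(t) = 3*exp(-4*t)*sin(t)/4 3/(4*((s + 4)^2 + 1))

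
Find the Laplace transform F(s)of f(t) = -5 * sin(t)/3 -5/(3 * s^2 + 3)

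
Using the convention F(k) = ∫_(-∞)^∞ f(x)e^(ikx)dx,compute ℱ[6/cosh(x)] 6 * pi/cosh(pi * k/2)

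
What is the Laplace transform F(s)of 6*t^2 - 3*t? 12/s^3 - 3/s^2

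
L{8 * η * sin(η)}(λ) 16 * λ/(λ^2+1)^2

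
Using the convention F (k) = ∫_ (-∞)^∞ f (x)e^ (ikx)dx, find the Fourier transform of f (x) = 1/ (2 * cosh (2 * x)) pi/ (4 * cosh (pi * k/4))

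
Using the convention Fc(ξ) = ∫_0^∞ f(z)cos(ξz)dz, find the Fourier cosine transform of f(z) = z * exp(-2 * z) (4 - ξ^2)/(ξ^2 + 4)^2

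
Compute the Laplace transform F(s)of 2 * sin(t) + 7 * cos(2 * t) 7 * s/(s^2 + 4) + 2/(s^2 + 1)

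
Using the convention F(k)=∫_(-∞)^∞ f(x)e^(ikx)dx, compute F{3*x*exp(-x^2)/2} 3*I*sqrt(pi)*k*exp(-k^2/4)/4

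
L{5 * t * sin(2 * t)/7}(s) 20 * s/(7 * (s^2 + 4)^2)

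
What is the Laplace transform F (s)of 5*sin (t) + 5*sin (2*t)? 5/ (s^2 + 1) + 10/ (s^2 + 4)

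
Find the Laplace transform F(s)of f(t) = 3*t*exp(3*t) 3/(s - 3)^2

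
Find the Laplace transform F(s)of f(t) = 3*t 3/s^2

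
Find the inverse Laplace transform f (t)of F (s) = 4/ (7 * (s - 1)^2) 4 * t * exp (t)/7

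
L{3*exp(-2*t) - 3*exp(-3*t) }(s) 3/(s+2) - 3/(s+3) 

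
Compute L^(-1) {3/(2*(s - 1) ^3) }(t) 3*t^2*exp(t) /4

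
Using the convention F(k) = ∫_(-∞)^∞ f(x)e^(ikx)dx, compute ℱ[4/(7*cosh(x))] 4*pi/(7*cosh(pi*k/2))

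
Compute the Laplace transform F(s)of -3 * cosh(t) -3 * s/(s^2 - 1)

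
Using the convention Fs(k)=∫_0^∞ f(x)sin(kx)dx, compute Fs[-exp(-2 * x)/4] -k/(4 * k^2+16)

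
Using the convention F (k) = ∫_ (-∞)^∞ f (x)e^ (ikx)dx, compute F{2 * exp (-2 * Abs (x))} 8/ (k^2 + 4)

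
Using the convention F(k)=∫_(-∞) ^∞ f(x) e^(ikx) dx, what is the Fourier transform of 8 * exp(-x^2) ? 8 * sqrt(pi) * exp(-k^2/4) 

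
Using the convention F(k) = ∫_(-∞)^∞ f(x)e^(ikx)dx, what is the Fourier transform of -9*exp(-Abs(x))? -18/(k^2 + 1)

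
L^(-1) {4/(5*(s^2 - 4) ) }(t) 2*sinh(2*t) /5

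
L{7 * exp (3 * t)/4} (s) 7/ (4 * (s - 3))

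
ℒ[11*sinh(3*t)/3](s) 11/(s^2 - 9)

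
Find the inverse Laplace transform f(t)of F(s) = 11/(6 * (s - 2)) 11 * exp(2 * t)/6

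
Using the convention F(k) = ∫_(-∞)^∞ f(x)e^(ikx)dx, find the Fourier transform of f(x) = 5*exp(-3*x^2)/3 5*sqrt(3)*sqrt(pi)*exp(-k^2/12)/9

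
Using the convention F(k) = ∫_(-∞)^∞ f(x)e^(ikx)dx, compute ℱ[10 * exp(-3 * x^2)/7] 10 * sqrt(3) * sqrt(pi) * exp(-k^2/12)/21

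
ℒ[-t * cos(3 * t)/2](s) (9 - s^2)/(2 * (s^2+9)^2)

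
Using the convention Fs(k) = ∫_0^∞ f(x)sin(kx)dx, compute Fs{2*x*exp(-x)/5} 4*k/(5*(k^2 + 1)^2)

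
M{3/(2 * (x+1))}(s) 3 * pi * csc(pi * s)/2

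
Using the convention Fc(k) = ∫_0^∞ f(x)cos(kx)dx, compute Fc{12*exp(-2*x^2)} 3*sqrt(2)*sqrt(pi)*exp(-k^2/8)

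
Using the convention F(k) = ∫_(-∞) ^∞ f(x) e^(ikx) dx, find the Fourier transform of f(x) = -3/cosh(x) -3 * pi/cosh(pi * k/2) 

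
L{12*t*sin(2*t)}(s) 48*s/(s^2 + 4)^2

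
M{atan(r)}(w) -pi * sec(pi * w/2)/(2 * w)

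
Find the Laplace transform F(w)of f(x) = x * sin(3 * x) 6 * w/(w^2 + 9)^2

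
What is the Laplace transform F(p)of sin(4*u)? 4/(p^2 + 16)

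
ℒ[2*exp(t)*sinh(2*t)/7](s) 4/(7*((s - 1)^2 - 4))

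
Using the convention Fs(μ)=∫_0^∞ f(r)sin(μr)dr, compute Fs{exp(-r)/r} atan(μ)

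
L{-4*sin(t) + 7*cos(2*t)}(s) 7*s/(s^2 + 4) - 4/(s^2 + 1)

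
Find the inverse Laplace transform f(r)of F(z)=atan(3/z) sin(3*r)/r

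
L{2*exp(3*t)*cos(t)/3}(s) 2*(s - 3)/(3*((s - 3)^2 + 1))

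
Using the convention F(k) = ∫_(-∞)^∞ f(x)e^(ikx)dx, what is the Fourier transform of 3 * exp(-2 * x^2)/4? 3 * sqrt(2) * sqrt(pi) * exp(-k^2/8)/8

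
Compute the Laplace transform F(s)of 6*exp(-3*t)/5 6/(5*(s + 3))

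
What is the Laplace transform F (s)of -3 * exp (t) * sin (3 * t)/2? -9/ (2 * (s - 1)^2 + 18)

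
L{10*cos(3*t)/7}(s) 10*s/(7*(s^2 + 9))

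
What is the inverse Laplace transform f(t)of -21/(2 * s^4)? -7 * t^3/4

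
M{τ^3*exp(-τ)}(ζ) gamma(ζ + 3)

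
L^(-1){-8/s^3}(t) -4*t^2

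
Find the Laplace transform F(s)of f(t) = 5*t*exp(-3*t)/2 5/(2*(s + 3)^2)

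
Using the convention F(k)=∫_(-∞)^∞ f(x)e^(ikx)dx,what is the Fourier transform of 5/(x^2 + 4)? 5 * pi * exp(-2 * Abs(k))/2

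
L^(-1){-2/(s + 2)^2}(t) -2*t*exp(-2*t)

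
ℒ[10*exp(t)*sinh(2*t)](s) 20/((s - 1)^2-4)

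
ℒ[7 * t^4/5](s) 168/(5 * s^5) 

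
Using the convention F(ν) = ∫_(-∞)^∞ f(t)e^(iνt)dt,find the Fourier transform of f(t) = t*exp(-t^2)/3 I*sqrt(pi)*ν*exp(-ν^2/4)/6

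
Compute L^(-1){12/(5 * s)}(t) 12/5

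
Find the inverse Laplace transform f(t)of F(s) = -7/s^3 -7 * t^2/2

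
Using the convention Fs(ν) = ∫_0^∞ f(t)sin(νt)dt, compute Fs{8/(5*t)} 4*pi/5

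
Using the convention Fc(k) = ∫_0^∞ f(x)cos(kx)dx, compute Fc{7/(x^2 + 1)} 7*pi*exp(-k)/2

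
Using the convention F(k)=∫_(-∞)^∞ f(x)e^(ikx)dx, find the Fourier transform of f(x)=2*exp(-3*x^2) 2*sqrt(3)*sqrt(pi)*exp(-k^2/12)/3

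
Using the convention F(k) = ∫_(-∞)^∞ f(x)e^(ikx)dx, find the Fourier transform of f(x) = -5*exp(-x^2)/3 -5*sqrt(pi)*exp(-k^2/4)/3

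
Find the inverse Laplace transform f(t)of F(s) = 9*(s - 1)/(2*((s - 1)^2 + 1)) 9*exp(t)*cos(t)/2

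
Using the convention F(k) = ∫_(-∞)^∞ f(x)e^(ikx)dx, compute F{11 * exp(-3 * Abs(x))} 66/(k^2 + 9)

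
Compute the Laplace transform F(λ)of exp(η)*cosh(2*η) (λ - 1)/((λ - 1)^2 - 4)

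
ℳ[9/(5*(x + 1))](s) 9*pi*csc(pi*s)/5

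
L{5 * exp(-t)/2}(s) 5/(2 * (s + 1))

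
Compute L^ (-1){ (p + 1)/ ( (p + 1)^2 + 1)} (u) exp (-u)*cos (u)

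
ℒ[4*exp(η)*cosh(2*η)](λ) 4*(λ - 1)/((λ - 1)^2-4)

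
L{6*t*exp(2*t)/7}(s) 6/(7*(s - 2)^2)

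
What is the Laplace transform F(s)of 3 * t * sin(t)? 6 * s/(s^2 + 1)^2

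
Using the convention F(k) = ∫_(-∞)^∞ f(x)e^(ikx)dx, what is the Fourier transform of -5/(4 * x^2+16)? -5 * pi * exp(-2 * Abs(k))/8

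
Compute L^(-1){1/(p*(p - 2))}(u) exp(u)*sinh(u)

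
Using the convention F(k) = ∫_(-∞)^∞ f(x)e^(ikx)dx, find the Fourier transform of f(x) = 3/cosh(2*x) 3*pi/(2*cosh(pi*k/4))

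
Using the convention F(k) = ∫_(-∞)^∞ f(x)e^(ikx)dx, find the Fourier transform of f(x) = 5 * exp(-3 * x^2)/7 5 * sqrt(3) * sqrt(pi) * exp(-k^2/12)/21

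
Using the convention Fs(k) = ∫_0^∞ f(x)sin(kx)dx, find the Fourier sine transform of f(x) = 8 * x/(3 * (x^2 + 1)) 4 * pi * exp(-k)/3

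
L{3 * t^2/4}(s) 3/(2 * s^3)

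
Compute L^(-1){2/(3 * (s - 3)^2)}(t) 2 * t * exp(3 * t)/3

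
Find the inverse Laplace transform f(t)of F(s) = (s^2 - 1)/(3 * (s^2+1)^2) t * cos(t)/3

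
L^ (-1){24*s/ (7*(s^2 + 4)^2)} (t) 6*t*sin (2*t)/7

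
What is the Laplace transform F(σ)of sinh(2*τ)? 2/(σ^2 - 4)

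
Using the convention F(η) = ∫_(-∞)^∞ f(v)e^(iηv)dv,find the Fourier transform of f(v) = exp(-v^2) sqrt(pi)*exp(-η^2/4)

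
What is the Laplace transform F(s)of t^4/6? 4/s^5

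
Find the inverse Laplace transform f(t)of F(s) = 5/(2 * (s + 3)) 5 * exp(-3 * t)/2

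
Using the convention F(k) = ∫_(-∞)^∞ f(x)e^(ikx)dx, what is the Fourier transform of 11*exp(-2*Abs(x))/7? 44/(7*(k^2 + 4))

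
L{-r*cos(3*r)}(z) (9 - z^2)/(z^2 + 9)^2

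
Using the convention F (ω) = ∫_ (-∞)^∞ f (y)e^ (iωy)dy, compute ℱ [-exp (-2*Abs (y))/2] -2/ (ω^2+4)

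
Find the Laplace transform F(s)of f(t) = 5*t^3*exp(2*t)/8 15/(4*(s - 2)^4)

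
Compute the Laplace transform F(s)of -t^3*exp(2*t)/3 -2/(s - 2)^4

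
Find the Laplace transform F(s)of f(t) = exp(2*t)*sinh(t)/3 1/(3*((s - 2)^2 - 1))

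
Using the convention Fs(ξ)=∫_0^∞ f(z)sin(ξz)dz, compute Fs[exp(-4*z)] ξ/(ξ^2 + 16)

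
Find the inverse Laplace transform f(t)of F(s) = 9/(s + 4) 9*exp(-4*t)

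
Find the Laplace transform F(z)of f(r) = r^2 2/z^3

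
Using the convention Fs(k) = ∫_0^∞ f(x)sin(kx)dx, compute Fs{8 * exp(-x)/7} 8 * k/(7 * (k^2+1))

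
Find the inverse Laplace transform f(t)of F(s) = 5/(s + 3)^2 5 * t * exp(-3 * t)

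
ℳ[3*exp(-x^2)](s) 3*gamma(s/2)/2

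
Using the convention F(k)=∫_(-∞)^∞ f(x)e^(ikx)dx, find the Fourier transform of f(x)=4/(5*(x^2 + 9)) 4*pi*exp(-3*Abs(k))/15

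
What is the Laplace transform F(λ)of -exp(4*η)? -1/(λ - 4)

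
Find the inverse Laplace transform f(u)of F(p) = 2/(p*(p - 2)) 2*exp(u)*sinh(u)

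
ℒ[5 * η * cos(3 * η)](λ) 5 * (λ^2 - 9)/(λ^2 + 9)^2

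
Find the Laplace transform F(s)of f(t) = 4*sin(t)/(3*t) 4*atan(1/s)/3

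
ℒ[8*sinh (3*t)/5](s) 24/ (5*(s^2 - 9))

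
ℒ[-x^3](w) -6/w^4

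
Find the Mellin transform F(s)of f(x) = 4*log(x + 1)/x -4*pi*csc(pi*s)/(s - 1)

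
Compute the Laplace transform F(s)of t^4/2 12/s^5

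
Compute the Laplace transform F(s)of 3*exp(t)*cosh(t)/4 3*(s - 1)/(4*s*(s - 2))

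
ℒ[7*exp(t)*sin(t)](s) 7/((s - 1)^2+1)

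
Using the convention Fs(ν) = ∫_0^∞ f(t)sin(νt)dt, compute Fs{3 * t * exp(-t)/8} 3 * ν/(4 * (ν^2+1)^2)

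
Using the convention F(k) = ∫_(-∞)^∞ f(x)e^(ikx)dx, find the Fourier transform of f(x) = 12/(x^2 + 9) 4*pi*exp(-3*Abs(k))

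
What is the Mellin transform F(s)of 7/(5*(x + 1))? 7*pi*csc(pi*s)/5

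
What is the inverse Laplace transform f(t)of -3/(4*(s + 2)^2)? -3*t*exp(-2*t)/4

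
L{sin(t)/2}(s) 1/(2 * (s^2 + 1))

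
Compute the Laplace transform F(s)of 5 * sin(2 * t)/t 5 * atan(2/s)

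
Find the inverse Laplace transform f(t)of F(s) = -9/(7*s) -9/7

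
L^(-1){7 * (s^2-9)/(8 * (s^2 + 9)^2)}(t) 7 * t * cos(3 * t)/8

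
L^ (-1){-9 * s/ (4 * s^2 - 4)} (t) -9 * cosh (t)/4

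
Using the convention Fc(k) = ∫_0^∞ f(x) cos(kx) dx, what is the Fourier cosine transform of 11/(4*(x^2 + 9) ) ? 11*pi*exp(-3*k) /24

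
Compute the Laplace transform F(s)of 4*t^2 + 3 8/s^3 + 3/s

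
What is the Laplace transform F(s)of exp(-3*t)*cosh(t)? (s + 3)/((s + 3)^2 - 1)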